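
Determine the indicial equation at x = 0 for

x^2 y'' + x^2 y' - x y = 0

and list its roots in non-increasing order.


Divide by x^2 to reach normal form y'' + P_1(x) y' + P_2(x) y = 0 with P_1(x) = 1 and P_2(x) = -1/x.
x = 0 is a singular point because the y-coefficient -1/x has a pole at x = 0.
It is a regular singular point because x P_1(x) = p(x) = x and x^2 P_2(x) = q(x) = -x are polynomials, hence analytic at x = 0.
p(0) = 0,  q(0) = 0.
Indicial equation: r(r-1) + p(0) r + q(0) = 0, i.e. r^2 + (p(0) - 1) r + q(0) = 0, i.e. r^2 - 1 r = 0.
Discriminant: (-1)^2 - 4(0) = 1, so r = (1 ± 1)/2.
Solving: r_1 = 1, r_2 = 0.

indicial: r^2 - 1 r = 0; roots r_1 = 1, r_2 = 0


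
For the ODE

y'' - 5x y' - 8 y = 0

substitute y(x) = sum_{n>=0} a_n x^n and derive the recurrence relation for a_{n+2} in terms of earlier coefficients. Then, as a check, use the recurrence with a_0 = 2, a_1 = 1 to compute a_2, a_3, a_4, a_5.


Substitute y = sum_n a_n x^n.
y''(x) has coefficient (n+2)(n+1) a_{n+2} at x^n;
-5 x y'(x) has coefficient -5 n a_n at x^n (shift);
-8 y(x) has coefficient -8 a_n at x^n.
Matching x^n: (n+2)(n+1) a_{n+2} + (-5n - 8) a_n = 0.
Thus a_{n+2} = (5n + 8) / ((n+1)(n+2)) * a_n.

Check with a_0 = 2, a_1 = 1 (apply the recurrence for n = 0, 1, 2, 3): a_0 = 2, a_1 = 1, a_2 = 8, a_3 = 13/6, a_4 = 12, a_5 = 299/120.

a_(n+2) = (5n + 8) / ((n+1)(n+2)) * a_n; check: a_0 = 2, a_1 = 1, a_2 = 8, a_3 = 13/6, a_4 = 12, a_5 = 299/120


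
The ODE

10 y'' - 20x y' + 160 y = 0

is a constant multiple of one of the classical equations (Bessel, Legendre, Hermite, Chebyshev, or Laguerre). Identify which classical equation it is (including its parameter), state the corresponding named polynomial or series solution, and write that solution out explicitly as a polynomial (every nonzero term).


All three coefficients share the factor 10; dividing through by 10 gives  y'' - 2x y' + 16 y = 0.
This matches the Hermite equation y'' - 2x y' + 2n y = 0 with 2n = 16, so n = 8; the polynomial solution is H_8(x).
With y = sum_k a_k x^k, matching x^k gives (k+2)(k+1) a_{k+2} = 2(k - n) a_k = 2(k - 8) a_k. The right side vanishes at k = 8, so the series with the parity of 8 terminates at degree 8.
Standard normalization: leading coefficient of H_n is 2^n, so a_8 = 2^8 = 256. Work downward with a_k = (k+1)(k+2) a_{k+2} / (2(k - n)):
  a_6 = (7)(8)(256) / (2(6 - 8)) = 14336/(-4) = -3584
  a_4 = (5)(6)(-3584) / (2(4 - 8)) = -107520/(-8) = 13440
  a_2 = (3)(4)(13440) / (2(2 - 8)) = 161280/(-12) = -13440
  a_0 = (1)(2)(-13440) / (2(0 - 8)) = -26880/(-16) = 1680
Hence H_8(x) = 256 x^8 - 3584 x^6 + 13440 x^4 - 13440 x^2 + 1680.

H_8(x); series = 256 x^8 - 3584 x^6 + 13440 x^4 - 13440 x^2 + 1680


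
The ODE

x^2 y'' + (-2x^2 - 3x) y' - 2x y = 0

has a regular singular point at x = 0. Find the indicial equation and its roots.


Divide by x^2 to reach normal form y'' + P_1(x) y' + P_2(x) y = 0 with P_1(x) = -2 - 3/x and P_2(x) = -2/x.
x = 0 is a singular point because the y'-coefficient -2 - 3/x has a pole at x = 0 and the y-coefficient -2/x has a pole at x = 0.
It is a regular singular point because x P_1(x) = p(x) = -2x - 3 and x^2 P_2(x) = q(x) = -2x are polynomials, hence analytic at x = 0.
p(0) = -3,  q(0) = 0.
Indicial equation: r(r-1) + p(0) r + q(0) = 0, i.e. r^2 + (p(0) - 1) r + q(0) = 0, i.e. r^2 - 4 r = 0.
Discriminant: (-4)^2 - 4(0) = 16, so r = (4 ± 4)/2.
Solving: r_1 = 4, r_2 = 0.

indicial: r^2 - 4 r = 0; roots r_1 = 4, r_2 = 0


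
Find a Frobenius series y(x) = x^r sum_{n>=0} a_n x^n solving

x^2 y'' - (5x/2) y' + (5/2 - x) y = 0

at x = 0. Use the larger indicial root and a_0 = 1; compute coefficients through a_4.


Write in Frobenius form y'' + (p(x)/x) y' + (q(x)/x^2) y = 0:
  p(x) = -5/2,  q(x) = 5/2 - x.
Indicial equation: r(r-1) + (-5/2) r + (5/2) = 0 -> roots r_1 = 5/2, r_2 = 1.
Take r = r_1 = 5/2. Let y(x) = x^r sum_{n>=0} a_n x^n with a_0 = 1.
Substitute y = x^r sum a_n x^n and match x^{r+n}. The recurrence is
  D(n) a_n - 1 a_{n-1} = 0,  where D(n) = (r+n)(r+n-1) + (-5/2)(r+n) + (5/2).
  a_n = 1 / D(n) * a_{n-1}.
Since the indicial polynomial factors as (r - r_1)(r - r_2), D(n) = (r_1 + n - r_1)(r_1 + n - r_2) = n(n + 3/2).
Evaluating step by step (a_0 = 1):
  n = 1: D(1) = 1(1 + 3/2) = 5/2; numerator = 1(1) = 1; a_1 = (1)/(5/2) = 2/5
  n = 2: D(2) = 2(2 + 3/2) = 7; numerator = 1(2/5) = 2/5; a_2 = (2/5)/(7) = 2/35
  n = 3: D(3) = 3(3 + 3/2) = 27/2; numerator = 1(2/35) = 2/35; a_3 = (2/35)/(27/2) = 4/945
  n = 4: D(4) = 4(4 + 3/2) = 22; numerator = 1(4/945) = 4/945; a_4 = (4/945)/(22) = 2/10395

r = 5/2; a_0 = 1; a_1 = 2/5; a_2 = 2/35; a_3 = 4/945; a_4 = 2/10395


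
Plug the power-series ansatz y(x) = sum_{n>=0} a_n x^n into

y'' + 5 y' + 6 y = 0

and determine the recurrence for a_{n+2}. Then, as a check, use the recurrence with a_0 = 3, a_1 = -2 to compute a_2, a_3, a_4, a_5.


Substitute y = sum_n a_n x^n.
y''(x) has coefficient (n+2)(n+1) a_{n+2} at x^n;
5 y'(x) has coefficient 5 (n+1) a_{n+1} at x^n;
6 y(x) has coefficient 6 a_n at x^n.
Matching x^n: (n+2)(n+1) a_{n+2} + 5 (n+1) a_{n+1} + 6 a_n = 0.
Thus a_{n+2} = [-5 (n+1) a_{n+1} - 6 a_n] / ((n+1)(n+2)).

Check with a_0 = 3, a_1 = -2 (apply the recurrence for n = 0, 1, 2, 3): a_0 = 3, a_1 = -2, a_2 = -4, a_3 = 26/3, a_4 = -53/6, a_5 = 187/30.

a_(n+2) = [-5 (n+1) a_(n+1) - 6 a_n] / ((n+1)(n+2)); check: a_0 = 3, a_1 = -2, a_2 = -4, a_3 = 26/3, a_4 = -53/6, a_5 = 187/30


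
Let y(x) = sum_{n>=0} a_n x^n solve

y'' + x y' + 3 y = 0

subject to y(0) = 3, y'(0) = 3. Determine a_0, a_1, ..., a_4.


Ansatz: y(x) = sum_{n>=0} a_n x^n, so y'(x) = sum_{n>=1} n a_n x^(n-1) and y''(x) = sum_{n>=2} n(n-1) a_n x^(n-2).
Substitute into P(x) y'' + Q(x) y' + R(x) y = 0 with P(x) = 1, Q(x) = x, R(x) = 3, and match powers of x.
Initial conditions: a_0 = 3, a_1 = 3.
Setting the coefficient of each power of x to zero and solving order by order (substituting the coefficients already found):
  x^0: 2 a_2 + 3 a_0 = 0  ->  2 a_2 = -3 a_0 = -9  ->  a_2 = -9/2
  x^1: 6 a_3 + 4 a_1 = 0  ->  6 a_3 = -4 a_1 = -12  ->  a_3 = -2
  x^2: 12 a_4 + 5 a_2 = 0  ->  12 a_4 = -5 a_2 = 45/2  ->  a_4 = 15/8
Truncated series: y(x) = 3 + 3 x - (9/2) x^2 - 2 x^3 + (15/8) x^4 + O(x^5).

a_0 = 3; a_1 = 3; a_2 = -9/2; a_3 = -2; a_4 = 15/8


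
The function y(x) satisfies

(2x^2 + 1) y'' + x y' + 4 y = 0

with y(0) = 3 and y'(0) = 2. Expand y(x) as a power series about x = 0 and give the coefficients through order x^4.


Ansatz: y(x) = sum_{n>=0} a_n x^n, so y'(x) = sum_{n>=1} n a_n x^(n-1) and y''(x) = sum_{n>=2} n(n-1) a_n x^(n-2).
Substitute into P(x) y'' + Q(x) y' + R(x) y = 0 with P(x) = 2x^2 + 1, Q(x) = x, R(x) = 4, and match powers of x.
Initial conditions: a_0 = 3, a_1 = 2.
Setting the coefficient of each power of x to zero and solving order by order (substituting the coefficients already found):
  x^0: 2 a_2 + 4 a_0 = 0  ->  2 a_2 = -4 a_0 = -12  ->  a_2 = -6
  x^1: 6 a_3 + 5 a_1 = 0  ->  6 a_3 = -5 a_1 = -10  ->  a_3 = -5/3
  x^2: 12 a_4 + 10 a_2 = 0  ->  12 a_4 = -10 a_2 = 60  ->  a_4 = 5
Truncated series: y(x) = 3 + 2 x - 6 x^2 - (5/3) x^3 + 5 x^4 + O(x^5).

a_0 = 3; a_1 = 2; a_2 = -6; a_3 = -5/3; a_4 = 5


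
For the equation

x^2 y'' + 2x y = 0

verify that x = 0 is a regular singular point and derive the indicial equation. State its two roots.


Divide by x^2 to reach normal form y'' + P_1(x) y' + P_2(x) y = 0 with P_1(x) = 0 and P_2(x) = 2/x.
x = 0 is a singular point because the y-coefficient 2/x has a pole at x = 0.
It is a regular singular point because x P_1(x) = p(x) = 0 and x^2 P_2(x) = q(x) = 2x are polynomials, hence analytic at x = 0.
p(0) = 0,  q(0) = 0.
Indicial equation: r(r-1) + p(0) r + q(0) = 0, i.e. r^2 + (p(0) - 1) r + q(0) = 0, i.e. r^2 - 1 r = 0.
Discriminant: (-1)^2 - 4(0) = 1, so r = (1 ± 1)/2.
Solving: r_1 = 1, r_2 = 0.

indicial: r^2 - 1 r = 0; roots r_1 = 1, r_2 = 0


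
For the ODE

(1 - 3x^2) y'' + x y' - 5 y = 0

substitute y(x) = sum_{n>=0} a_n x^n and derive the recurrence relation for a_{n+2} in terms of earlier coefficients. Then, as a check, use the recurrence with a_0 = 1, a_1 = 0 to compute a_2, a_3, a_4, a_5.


Substitute y = sum_n a_n x^n.
(1 - 3 x^2) y'' contributes (n+2)(n+1) a_{n+2} - 3 n(n-1) a_n at x^n.
x y'(x) contributes n a_n at x^n.
-5 y(x) contributes -5 a_n at x^n.
Matching x^n: (n+2)(n+1) a_{n+2} + (-3 n(n-1) + n - 5) a_n = 0.
Thus a_{n+2} = (3 n(n-1) - n + 5) / ((n+1)(n+2)) * a_n.

Check with a_0 = 1, a_1 = 0 (apply the recurrence for n = 0, 1, 2, 3): a_0 = 1, a_1 = 0, a_2 = 5/2, a_3 = 0, a_4 = 15/8, a_5 = 0.

a_(n+2) = (3 n(n-1) - n + 5) / ((n+1)(n+2)) * a_n; check: a_0 = 1, a_1 = 0, a_2 = 5/2, a_3 = 0, a_4 = 15/8, a_5 = 0


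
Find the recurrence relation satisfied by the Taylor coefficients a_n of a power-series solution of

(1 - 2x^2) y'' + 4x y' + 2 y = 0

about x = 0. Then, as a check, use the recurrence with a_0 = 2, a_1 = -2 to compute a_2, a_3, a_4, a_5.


Substitute y = sum_n a_n x^n.
(1 - 2 x^2) y'' contributes (n+2)(n+1) a_{n+2} - 2 n(n-1) a_n at x^n.
4 x y'(x) contributes 4 n a_n at x^n.
2 y(x) contributes 2 a_n at x^n.
Matching x^n: (n+2)(n+1) a_{n+2} + (-2 n(n-1) + 4 n + 2) a_n = 0.
Thus a_{n+2} = (2 n(n-1) - 4 n - 2) / ((n+1)(n+2)) * a_n.

Check with a_0 = 2, a_1 = -2 (apply the recurrence for n = 0, 1, 2, 3): a_0 = 2, a_1 = -2, a_2 = -2, a_3 = 2, a_4 = 1, a_5 = -1/5.

a_(n+2) = (2 n(n-1) - 4 n - 2) / ((n+1)(n+2)) * a_n; check: a_0 = 2, a_1 = -2, a_2 = -2, a_3 = 2, a_4 = 1, a_5 = -1/5


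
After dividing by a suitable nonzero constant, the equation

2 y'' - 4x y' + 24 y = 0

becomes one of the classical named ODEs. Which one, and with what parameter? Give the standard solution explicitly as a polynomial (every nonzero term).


All three coefficients share the factor 2; dividing through by 2 gives  y'' - 2x y' + 12 y = 0.
This matches the Hermite equation y'' - 2x y' + 2n y = 0 with 2n = 12, so n = 6; the polynomial solution is H_6(x).
With y = sum_k a_k x^k, matching x^k gives (k+2)(k+1) a_{k+2} = 2(k - n) a_k = 2(k - 6) a_k. The right side vanishes at k = 6, so the series with the parity of 6 terminates at degree 6.
Standard normalization: leading coefficient of H_n is 2^n, so a_6 = 2^6 = 64. Work downward with a_k = (k+1)(k+2) a_{k+2} / (2(k - n)):
  a_4 = (5)(6)(64) / (2(4 - 6)) = 1920/(-4) = -480
  a_2 = (3)(4)(-480) / (2(2 - 6)) = -5760/(-8) = 720
  a_0 = (1)(2)(720) / (2(0 - 6)) = 1440/(-12) = -120
Hence H_6(x) = 64 x^6 - 480 x^4 + 720 x^2 - 120.

H_6(x); series = 64 x^6 - 480 x^4 + 720 x^2 - 120


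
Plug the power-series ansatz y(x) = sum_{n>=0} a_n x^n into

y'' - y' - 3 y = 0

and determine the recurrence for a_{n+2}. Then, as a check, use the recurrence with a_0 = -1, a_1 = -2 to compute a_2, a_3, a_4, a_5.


Substitute y = sum_n a_n x^n.
y''(x) has coefficient (n+2)(n+1) a_{n+2} at x^n;
-y'(x) has coefficient -(n+1) a_{n+1} at x^n;
-3 y(x) has coefficient -3 a_n at x^n.
Matching x^n: (n+2)(n+1) a_{n+2} - (n+1) a_{n+1} - 3 a_n = 0.
Thus a_{n+2} = [(n+1) a_{n+1} + 3 a_n] / ((n+1)(n+2)).

Check with a_0 = -1, a_1 = -2 (apply the recurrence for n = 0, 1, 2, 3): a_0 = -1, a_1 = -2, a_2 = -5/2, a_3 = -11/6, a_4 = -13/12, a_5 = -59/120.

a_(n+2) = [(n+1) a_(n+1) + 3 a_n] / ((n+1)(n+2)); check: a_0 = -1, a_1 = -2, a_2 = -5/2, a_3 = -11/6, a_4 = -13/12, a_5 = -59/120


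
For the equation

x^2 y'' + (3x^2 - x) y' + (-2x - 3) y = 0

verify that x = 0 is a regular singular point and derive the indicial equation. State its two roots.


Divide by x^2 to reach normal form y'' + P_1(x) y' + P_2(x) y = 0 with P_1(x) = 3 - 1/x and P_2(x) = -2/x - 3/x^2.
x = 0 is a singular point because the y'-coefficient 3 - 1/x has a pole at x = 0 and the y-coefficient -2/x - 3/x^2 has a pole at x = 0.
It is a regular singular point because x P_1(x) = p(x) = 3x - 1 and x^2 P_2(x) = q(x) = -2x - 3 are polynomials, hence analytic at x = 0.
p(0) = -1,  q(0) = -3.
Indicial equation: r(r-1) + p(0) r + q(0) = 0, i.e. r^2 + (p(0) - 1) r + q(0) = 0, i.e. r^2 - 2 r - 3 = 0.
Discriminant: (-2)^2 - 4(-3) = 16, so r = (2 ± 4)/2.
Solving: r_1 = 3, r_2 = -1.

indicial: r^2 - 2 r - 3 = 0; roots r_1 = 3, r_2 = -1


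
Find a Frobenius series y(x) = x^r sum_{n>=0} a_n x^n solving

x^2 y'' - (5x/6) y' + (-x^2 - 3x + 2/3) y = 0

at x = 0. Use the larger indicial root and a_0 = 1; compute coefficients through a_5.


Write in Frobenius form y'' + (p(x)/x) y' + (q(x)/x^2) y = 0:
  p(x) = -5/6,  q(x) = -x^2 - 3x + 2/3.
Indicial equation: r(r-1) + (-5/6) r + (2/3) = 0 -> roots r_1 = 4/3, r_2 = 1/2.
Take r = r_1 = 4/3. Let y(x) = x^r sum_{n>=0} a_n x^n with a_0 = 1.
Substitute y = x^r sum a_n x^n and match x^{r+n}. The recurrence is
  D(n) a_n - 3 a_{n-1} - 1 a_{n-2} = 0,  where D(n) = (r+n)(r+n-1) + (-5/6)(r+n) + (2/3).
  a_n = [3 a_{n-1} + 1 a_{n-2}] / D(n).
Since the indicial polynomial factors as (r - r_1)(r - r_2), D(n) = (r_1 + n - r_1)(r_1 + n - r_2) = n(n + 5/6).
Evaluating step by step (a_0 = 1):
  n = 1: D(1) = 1(1 + 5/6) = 11/6; numerator = 3(1) = 3; a_1 = (3)/(11/6) = 18/11
  n = 2: D(2) = 2(2 + 5/6) = 17/3; numerator = 3(18/11) + 1(1) = 65/11; a_2 = (65/11)/(17/3) = 195/187
  n = 3: D(3) = 3(3 + 5/6) = 23/2; numerator = 3(195/187) + 1(18/11) = 81/17; a_3 = (81/17)/(23/2) = 162/391
  n = 4: D(4) = 4(4 + 5/6) = 58/3; numerator = 3(162/391) + 1(195/187) = 9831/4301; a_4 = (9831/4301)/(58/3) = 1017/8602
  n = 5: D(5) = 5(5 + 5/6) = 175/6; numerator = 3(1017/8602) + 1(162/391) = 6615/8602; a_5 = (6615/8602)/(175/6) = 567/21505

r = 4/3; a_0 = 1; a_1 = 18/11; a_2 = 195/187; a_3 = 162/391; a_4 = 1017/8602; a_5 = 567/21505


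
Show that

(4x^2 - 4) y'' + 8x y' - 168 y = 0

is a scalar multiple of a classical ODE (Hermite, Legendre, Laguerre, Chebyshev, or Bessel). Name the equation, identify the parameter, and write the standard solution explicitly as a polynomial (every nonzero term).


All three coefficients share the factor -4; dividing through by -4 gives  (1 - x^2) y'' - 2x y' + 42 y = 0.
This matches the Legendre equation (1 - x^2) y'' - 2x y' + n(n+1) y = 0 (note the -2x y' term) with n(n+1) = 42, so n = 6; the polynomial solution is P_6(x).
With y = sum_k a_k x^k, matching x^k gives (k+2)(k+1) a_{k+2} = [k(k+1) - n(n+1)] a_k = (k - 6)(k + 7) a_k. The right side vanishes at k = 6, so the series with the parity of 6 terminates at degree 6.
Standard normalization (P_n(1) = 1): leading coefficient (2n)!/(2^n (n!)^2) = 479001600/(64*518400) = 231/16, so a_6 = 231/16. Work downward with a_k = (k+1)(k+2) a_{k+2} / ((k - 6)(k + 7)):
  a_4 = (5)(6)(231/16) / ((4 - 6)(4 + 7)) = (3465/8)/(-22) = -315/16
  a_2 = (3)(4)(-315/16) / ((2 - 6)(2 + 7)) = (-945/4)/(-36) = 105/16
  a_0 = (1)(2)(105/16) / ((0 - 6)(0 + 7)) = (105/8)/(-42) = -5/16
Hence P_6(x) = 231 x^6/16 - 315 x^4/16 + 105 x^2/16 - 5/16.

P_6(x); series = 231 x^6/16 - 315 x^4/16 + 105 x^2/16 - 5/16


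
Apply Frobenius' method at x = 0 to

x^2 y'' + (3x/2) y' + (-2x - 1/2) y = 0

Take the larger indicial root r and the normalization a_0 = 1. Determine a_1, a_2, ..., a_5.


Write in Frobenius form y'' + (p(x)/x) y' + (q(x)/x^2) y = 0:
  p(x) = 3/2,  q(x) = -2x - 1/2.
Indicial equation: r(r-1) + (3/2) r + (-1/2) = 0 -> roots r_1 = 1/2, r_2 = -1.
Take r = r_1 = 1/2. Let y(x) = x^r sum_{n>=0} a_n x^n with a_0 = 1.
Substitute y = x^r sum a_n x^n and match x^{r+n}. The recurrence is
  D(n) a_n - 2 a_{n-1} = 0,  where D(n) = (r+n)(r+n-1) + (3/2)(r+n) + (-1/2).
  a_n = 2 / D(n) * a_{n-1}.
Since the indicial polynomial factors as (r - r_1)(r - r_2), D(n) = (r_1 + n - r_1)(r_1 + n - r_2) = n(n + 3/2).
Evaluating step by step (a_0 = 1):
  n = 1: D(1) = 1(1 + 3/2) = 5/2; numerator = 2(1) = 2; a_1 = (2)/(5/2) = 4/5
  n = 2: D(2) = 2(2 + 3/2) = 7; numerator = 2(4/5) = 8/5; a_2 = (8/5)/(7) = 8/35
  n = 3: D(3) = 3(3 + 3/2) = 27/2; numerator = 2(8/35) = 16/35; a_3 = (16/35)/(27/2) = 32/945
  n = 4: D(4) = 4(4 + 3/2) = 22; numerator = 2(32/945) = 64/945; a_4 = (64/945)/(22) = 32/10395
  n = 5: D(5) = 5(5 + 3/2) = 65/2; numerator = 2(32/10395) = 64/10395; a_5 = (64/10395)/(65/2) = 128/675675

r = 1/2; a_0 = 1; a_1 = 4/5; a_2 = 8/35; a_3 = 32/945; a_4 = 32/10395; a_5 = 128/675675


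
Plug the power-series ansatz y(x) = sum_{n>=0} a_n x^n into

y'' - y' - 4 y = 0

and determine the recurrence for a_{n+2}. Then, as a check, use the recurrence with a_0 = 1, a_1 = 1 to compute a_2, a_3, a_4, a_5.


Substitute y = sum_n a_n x^n.
y''(x) has coefficient (n+2)(n+1) a_{n+2} at x^n;
-y'(x) has coefficient -(n+1) a_{n+1} at x^n;
-4 y(x) has coefficient -4 a_n at x^n.
Matching x^n: (n+2)(n+1) a_{n+2} - (n+1) a_{n+1} - 4 a_n = 0.
Thus a_{n+2} = [(n+1) a_{n+1} + 4 a_n] / ((n+1)(n+2)).

Check with a_0 = 1, a_1 = 1 (apply the recurrence for n = 0, 1, 2, 3): a_0 = 1, a_1 = 1, a_2 = 5/2, a_3 = 3/2, a_4 = 29/24, a_5 = 13/24.

a_(n+2) = [(n+1) a_(n+1) + 4 a_n] / ((n+1)(n+2)); check: a_0 = 1, a_1 = 1, a_2 = 5/2, a_3 = 3/2, a_4 = 29/24, a_5 = 13/24


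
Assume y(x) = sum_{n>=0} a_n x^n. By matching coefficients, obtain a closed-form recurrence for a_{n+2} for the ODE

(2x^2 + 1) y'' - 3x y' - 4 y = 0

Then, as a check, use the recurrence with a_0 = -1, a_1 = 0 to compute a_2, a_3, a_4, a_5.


Substitute y = sum_n a_n x^n.
(1 + 2 x^2) y'' contributes (n+2)(n+1) a_{n+2} + 2 n(n-1) a_n at x^n.
-3 x y'(x) contributes -3 n a_n at x^n.
-4 y(x) contributes -4 a_n at x^n.
Matching x^n: (n+2)(n+1) a_{n+2} + (2 n(n-1) - 3 n - 4) a_n = 0.
Thus a_{n+2} = (-2 n(n-1) + 3 n + 4) / ((n+1)(n+2)) * a_n.

Check with a_0 = -1, a_1 = 0 (apply the recurrence for n = 0, 1, 2, 3): a_0 = -1, a_1 = 0, a_2 = -2, a_3 = 0, a_4 = -1, a_5 = 0.

a_(n+2) = (-2 n(n-1) + 3 n + 4) / ((n+1)(n+2)) * a_n; check: a_0 = -1, a_1 = 0, a_2 = -2, a_3 = 0, a_4 = -1, a_5 = 0


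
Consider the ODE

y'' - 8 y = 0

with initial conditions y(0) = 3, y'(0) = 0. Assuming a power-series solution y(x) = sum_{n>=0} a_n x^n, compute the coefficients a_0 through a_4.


Ansatz: y(x) = sum_{n>=0} a_n x^n, so y'(x) = sum_{n>=1} n a_n x^(n-1) and y''(x) = sum_{n>=2} n(n-1) a_n x^(n-2).
Substitute into P(x) y'' + Q(x) y' + R(x) y = 0 with P(x) = 1, Q(x) = 0, R(x) = -8, and match powers of x.
Initial conditions: a_0 = 3, a_1 = 0.
Setting the coefficient of each power of x to zero and solving order by order (substituting the coefficients already found):
  x^0: 2 a_2 - 8 a_0 = 0  ->  2 a_2 = 8 a_0 = 24  ->  a_2 = 12
  x^1: 6 a_3 - 8 a_1 = 0  ->  6 a_3 = 8 a_1 = 0  ->  a_3 = 0
  x^2: 12 a_4 - 8 a_2 = 0  ->  12 a_4 = 8 a_2 = 96  ->  a_4 = 8
Truncated series: y(x) = 3 + 12 x^2 + 8 x^4 + O(x^5).

a_0 = 3; a_1 = 0; a_2 = 12; a_3 = 0; a_4 = 8


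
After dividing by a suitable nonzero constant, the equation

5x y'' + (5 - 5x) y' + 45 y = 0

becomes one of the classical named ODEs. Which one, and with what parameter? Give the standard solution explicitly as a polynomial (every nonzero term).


All three coefficients share the factor 5; dividing through by 5 gives  x y'' + (1 - x) y' + 9 y = 0.
This matches the Laguerre equation x y'' + (1 - x) y' + n y = 0 with n = 9; the polynomial solution is L_9(x).
With y = sum_k a_k x^k, matching x^k gives (k+1)k a_{k+1} + (k+1) a_{k+1} - k a_k + n a_k = 0, i.e. (k+1)^2 a_{k+1} = (k - n) a_k = (k - 9) a_k. The right side vanishes at k = 9, so the series terminates at degree 9.
Standard normalization L_n(0) = 1 gives a_0 = 1. Work upward with a_{k+1} = (k - 9) a_k / (k+1)^2:
  a_1 = (0 - 9)(1) / 1^2 = -9/1 = -9
  a_2 = (1 - 9)(-9) / 2^2 = 72/4 = 18
  a_3 = (2 - 9)(18) / 3^2 = -126/9 = -14
  a_4 = (3 - 9)(-14) / 4^2 = 84/16 = 21/4
  a_5 = (4 - 9)(21/4) / 5^2 = (-105/4)/25 = -21/20
  a_6 = (5 - 9)(-21/20) / 6^2 = (21/5)/36 = 7/60
  a_7 = (6 - 9)(7/60) / 7^2 = (-7/20)/49 = -1/140
  a_8 = (7 - 9)(-1/140) / 8^2 = (1/70)/64 = 1/4480
  a_9 = (8 - 9)(1/4480) / 9^2 = (-1/4480)/81 = -1/362880
Hence L_9(x) = -x^9/362880 + x^8/4480 - x^7/140 + 7 x^6/60 - 21 x^5/20 + 21 x^4/4 - 14 x^3 + 18 x^2 - 9 x + 1.

L_9(x); series = -x^9/362880 + x^8/4480 - x^7/140 + 7 x^6/60 - 21 x^5/20 + 21 x^4/4 - 14 x^3 + 18 x^2 - 9 x + 1


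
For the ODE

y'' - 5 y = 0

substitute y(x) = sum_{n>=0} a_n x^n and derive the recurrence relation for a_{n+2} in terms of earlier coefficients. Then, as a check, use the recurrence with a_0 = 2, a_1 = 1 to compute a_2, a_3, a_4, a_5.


Substitute y = sum_n a_n x^n into y'' + (const) y = 0.
y''(x) = sum_{n>=0} (n+2)(n+1) a_{n+2} x^n.
The ODE becomes sum_n [(n+2)(n+1) a_{n+2} - 5 a_n] x^n = 0.
Setting each coefficient to zero gives the recurrence:
  (n+2)(n+1) a_{n+2} - 5 a_n = 0,
  a_{n+2} = 5 / ((n+1)(n+2)) a_n.

Check with a_0 = 2, a_1 = 1 (apply the recurrence for n = 0, 1, 2, 3): a_0 = 2, a_1 = 1, a_2 = 5, a_3 = 5/6, a_4 = 25/12, a_5 = 5/24.

a_{n+2} = 5/((n+1)(n+2)) * a_n; check: a_0 = 2, a_1 = 1, a_2 = 5, a_3 = 5/6, a_4 = 25/12, a_5 = 5/24


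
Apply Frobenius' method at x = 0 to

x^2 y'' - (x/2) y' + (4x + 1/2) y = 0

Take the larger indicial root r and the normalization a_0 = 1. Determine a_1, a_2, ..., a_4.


Write in Frobenius form y'' + (p(x)/x) y' + (q(x)/x^2) y = 0:
  p(x) = -1/2,  q(x) = 4x + 1/2.
Indicial equation: r(r-1) + (-1/2) r + (1/2) = 0 -> roots r_1 = 1, r_2 = 1/2.
Take r = r_1 = 1. Let y(x) = x^r sum_{n>=0} a_n x^n with a_0 = 1.
Substitute y = x^r sum a_n x^n and match x^{r+n}. The recurrence is
  D(n) a_n + 4 a_{n-1} = 0,  where D(n) = (r+n)(r+n-1) + (-1/2)(r+n) + (1/2).
  a_n = -4 / D(n) * a_{n-1}.
Since the indicial polynomial factors as (r - r_1)(r - r_2), D(n) = (r_1 + n - r_1)(r_1 + n - r_2) = n(n + 1/2).
Evaluating step by step (a_0 = 1):
  n = 1: D(1) = 1(1 + 1/2) = 3/2; numerator = -4(1) = -4; a_1 = (-4)/(3/2) = -8/3
  n = 2: D(2) = 2(2 + 1/2) = 5; numerator = -4(-8/3) = 32/3; a_2 = (32/3)/(5) = 32/15
  n = 3: D(3) = 3(3 + 1/2) = 21/2; numerator = -4(32/15) = -128/15; a_3 = (-128/15)/(21/2) = -256/315
  n = 4: D(4) = 4(4 + 1/2) = 18; numerator = -4(-256/315) = 1024/315; a_4 = (1024/315)/(18) = 512/2835

r = 1; a_0 = 1; a_1 = -8/3; a_2 = 32/15; a_3 = -256/315; a_4 = 512/2835


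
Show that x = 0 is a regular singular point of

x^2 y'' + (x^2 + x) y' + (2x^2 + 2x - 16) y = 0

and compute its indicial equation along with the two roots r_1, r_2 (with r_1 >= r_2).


Divide by x^2 to reach normal form y'' + P_1(x) y' + P_2(x) y = 0 with P_1(x) = 1 + 1/x and P_2(x) = 2 + 2/x - 16/x^2.
x = 0 is a singular point because the y'-coefficient 1 + 1/x has a pole at x = 0 and the y-coefficient 2 + 2/x - 16/x^2 has a pole at x = 0.
It is a regular singular point because x P_1(x) = p(x) = x + 1 and x^2 P_2(x) = q(x) = 2x^2 + 2x - 16 are polynomials, hence analytic at x = 0.
p(0) = 1,  q(0) = -16.
Indicial equation: r(r-1) + p(0) r + q(0) = 0, i.e. r^2 + (p(0) - 1) r + q(0) = 0, i.e. r^2 - 16 = 0.
Discriminant: (0)^2 - 4(-16) = 64, so r = (0 ± 8)/2.
Solving: r_1 = 4, r_2 = -4.

indicial: r^2 - 16 = 0; roots r_1 = 4, r_2 = -4


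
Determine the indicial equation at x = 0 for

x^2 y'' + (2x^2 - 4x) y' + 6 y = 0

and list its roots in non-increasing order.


Divide by x^2 to reach normal form y'' + P_1(x) y' + P_2(x) y = 0 with P_1(x) = 2 - 4/x and P_2(x) = 6/x^2.
x = 0 is a singular point because the y'-coefficient 2 - 4/x has a pole at x = 0 and the y-coefficient 6/x^2 has a pole at x = 0.
It is a regular singular point because x P_1(x) = p(x) = 2x - 4 and x^2 P_2(x) = q(x) = 6 are polynomials, hence analytic at x = 0.
p(0) = -4,  q(0) = 6.
Indicial equation: r(r-1) + p(0) r + q(0) = 0, i.e. r^2 + (p(0) - 1) r + q(0) = 0, i.e. r^2 - 5 r + 6 = 0.
Discriminant: (-5)^2 - 4(6) = 1, so r = (5 ± 1)/2.
Solving: r_1 = 3, r_2 = 2.

indicial: r^2 - 5 r + 6 = 0; roots r_1 = 3, r_2 = 2


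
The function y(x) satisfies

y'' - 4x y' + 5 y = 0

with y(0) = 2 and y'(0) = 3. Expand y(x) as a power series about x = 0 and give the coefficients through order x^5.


Ansatz: y(x) = sum_{n>=0} a_n x^n, so y'(x) = sum_{n>=1} n a_n x^(n-1) and y''(x) = sum_{n>=2} n(n-1) a_n x^(n-2).
Substitute into P(x) y'' + Q(x) y' + R(x) y = 0 with P(x) = 1, Q(x) = -4x, R(x) = 5, and match powers of x.
Initial conditions: a_0 = 2, a_1 = 3.
Setting the coefficient of each power of x to zero and solving order by order (substituting the coefficients already found):
  x^0: 2 a_2 + 5 a_0 = 0  ->  2 a_2 = -5 a_0 = -10  ->  a_2 = -5
  x^1: 6 a_3 + a_1 = 0  ->  6 a_3 = -a_1 = -3  ->  a_3 = -1/2
  x^2: 12 a_4 - 3 a_2 = 0  ->  12 a_4 = 3 a_2 = -15  ->  a_4 = -5/4
  x^3: 20 a_5 - 7 a_3 = 0  ->  20 a_5 = 7 a_3 = -7/2  ->  a_5 = -7/40
Truncated series: y(x) = 2 + 3 x - 5 x^2 - (1/2) x^3 - (5/4) x^4 - (7/40) x^5 + O(x^6).

a_0 = 2; a_1 = 3; a_2 = -5; a_3 = -1/2; a_4 = -5/4; a_5 = -7/40


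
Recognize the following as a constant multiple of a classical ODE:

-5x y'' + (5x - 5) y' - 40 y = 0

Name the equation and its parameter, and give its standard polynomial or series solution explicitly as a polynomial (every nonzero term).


All three coefficients share the factor -5; dividing through by -5 gives  x y'' + (1 - x) y' + 8 y = 0.
This matches the Laguerre equation x y'' + (1 - x) y' + n y = 0 with n = 8; the polynomial solution is L_8(x).
With y = sum_k a_k x^k, matching x^k gives (k+1)k a_{k+1} + (k+1) a_{k+1} - k a_k + n a_k = 0, i.e. (k+1)^2 a_{k+1} = (k - n) a_k = (k - 8) a_k. The right side vanishes at k = 8, so the series terminates at degree 8.
Standard normalization L_n(0) = 1 gives a_0 = 1. Work upward with a_{k+1} = (k - 8) a_k / (k+1)^2:
  a_1 = (0 - 8)(1) / 1^2 = -8/1 = -8
  a_2 = (1 - 8)(-8) / 2^2 = 56/4 = 14
  a_3 = (2 - 8)(14) / 3^2 = -84/9 = -28/3
  a_4 = (3 - 8)(-28/3) / 4^2 = (140/3)/16 = 35/12
  a_5 = (4 - 8)(35/12) / 5^2 = (-35/3)/25 = -7/15
  a_6 = (5 - 8)(-7/15) / 6^2 = (7/5)/36 = 7/180
  a_7 = (6 - 8)(7/180) / 7^2 = (-7/90)/49 = -1/630
  a_8 = (7 - 8)(-1/630) / 8^2 = (1/630)/64 = 1/40320
Hence L_8(x) = x^8/40320 - x^7/630 + 7 x^6/180 - 7 x^5/15 + 35 x^4/12 - 28 x^3/3 + 14 x^2 - 8 x + 1.

L_8(x); series = x^8/40320 - x^7/630 + 7 x^6/180 - 7 x^5/15 + 35 x^4/12 - 28 x^3/3 + 14 x^2 - 8 x + 1


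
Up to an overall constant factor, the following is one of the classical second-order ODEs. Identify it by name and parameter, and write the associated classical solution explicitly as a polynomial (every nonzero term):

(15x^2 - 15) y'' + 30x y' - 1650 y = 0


All three coefficients share the factor -15; dividing through by -15 gives  (1 - x^2) y'' - 2x y' + 110 y = 0.
This matches the Legendre equation (1 - x^2) y'' - 2x y' + n(n+1) y = 0 (note the -2x y' term) with n(n+1) = 110, so n = 10; the polynomial solution is P_10(x).
With y = sum_k a_k x^k, matching x^k gives (k+2)(k+1) a_{k+2} = [k(k+1) - n(n+1)] a_k = (k - 10)(k + 11) a_k. The right side vanishes at k = 10, so the series with the parity of 10 terminates at degree 10.
Standard normalization (P_n(1) = 1): leading coefficient (2n)!/(2^n (n!)^2) = 2432902008176640000/(1024*13168189440000) = 46189/256, so a_10 = 46189/256. Work downward with a_k = (k+1)(k+2) a_{k+2} / ((k - 10)(k + 11)):
  a_8 = (9)(10)(46189/256) / ((8 - 10)(8 + 11)) = (2078505/128)/(-38) = -109395/256
  a_6 = (7)(8)(-109395/256) / ((6 - 10)(6 + 11)) = (-765765/32)/(-68) = 45045/128
  a_4 = (5)(6)(45045/128) / ((4 - 10)(4 + 11)) = (675675/64)/(-90) = -15015/128
  a_2 = (3)(4)(-15015/128) / ((2 - 10)(2 + 11)) = (-45045/32)/(-104) = 3465/256
  a_0 = (1)(2)(3465/256) / ((0 - 10)(0 + 11)) = (3465/128)/(-110) = -63/256
Hence P_10(x) = 46189 x^10/256 - 109395 x^8/256 + 45045 x^6/128 - 15015 x^4/128 + 3465 x^2/256 - 63/256.

P_10(x); series = 46189 x^10/256 - 109395 x^8/256 + 45045 x^6/128 - 15015 x^4/128 + 3465 x^2/256 - 63/256


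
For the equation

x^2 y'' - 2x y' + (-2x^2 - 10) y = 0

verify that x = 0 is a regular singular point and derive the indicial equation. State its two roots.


Divide by x^2 to reach normal form y'' + P_1(x) y' + P_2(x) y = 0 with P_1(x) = -2/x and P_2(x) = -2 - 10/x^2.
x = 0 is a singular point because the y'-coefficient -2/x has a pole at x = 0 and the y-coefficient -2 - 10/x^2 has a pole at x = 0.
It is a regular singular point because x P_1(x) = p(x) = -2 and x^2 P_2(x) = q(x) = -2x^2 - 10 are polynomials, hence analytic at x = 0.
p(0) = -2,  q(0) = -10.
Indicial equation: r(r-1) + p(0) r + q(0) = 0, i.e. r^2 + (p(0) - 1) r + q(0) = 0, i.e. r^2 - 3 r - 10 = 0.
Discriminant: (-3)^2 - 4(-10) = 49, so r = (3 ± 7)/2.
Solving: r_1 = 5, r_2 = -2.

indicial: r^2 - 3 r - 10 = 0; roots r_1 = 5, r_2 = -2


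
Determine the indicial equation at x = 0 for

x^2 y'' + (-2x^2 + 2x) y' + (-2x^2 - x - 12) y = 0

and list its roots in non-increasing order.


Divide by x^2 to reach normal form y'' + P_1(x) y' + P_2(x) y = 0 with P_1(x) = -2 + 2/x and P_2(x) = -2 - 1/x - 12/x^2.
x = 0 is a singular point because the y'-coefficient -2 + 2/x has a pole at x = 0 and the y-coefficient -2 - 1/x - 12/x^2 has a pole at x = 0.
It is a regular singular point because x P_1(x) = p(x) = 2 - 2x and x^2 P_2(x) = q(x) = -2x^2 - x - 12 are polynomials, hence analytic at x = 0.
p(0) = 2,  q(0) = -12.
Indicial equation: r(r-1) + p(0) r + q(0) = 0, i.e. r^2 + (p(0) - 1) r + q(0) = 0, i.e. r^2 + 1 r - 12 = 0.
Discriminant: (1)^2 - 4(-12) = 49, so r = (-1 ± 7)/2.
Solving: r_1 = 3, r_2 = -4.

indicial: r^2 + 1 r - 12 = 0; roots r_1 = 3, r_2 = -4


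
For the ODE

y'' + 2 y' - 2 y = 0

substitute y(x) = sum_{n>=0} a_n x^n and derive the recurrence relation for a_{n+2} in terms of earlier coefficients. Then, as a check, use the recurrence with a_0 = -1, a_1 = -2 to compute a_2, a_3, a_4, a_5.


Substitute y = sum_n a_n x^n.
y''(x) has coefficient (n+2)(n+1) a_{n+2} at x^n;
2 y'(x) has coefficient 2 (n+1) a_{n+1} at x^n;
-2 y(x) has coefficient -2 a_n at x^n.
Matching x^n: (n+2)(n+1) a_{n+2} + 2 (n+1) a_{n+1} - 2 a_n = 0.
Thus a_{n+2} = [-2 (n+1) a_{n+1} + 2 a_n] / ((n+1)(n+2)).

Check with a_0 = -1, a_1 = -2 (apply the recurrence for n = 0, 1, 2, 3): a_0 = -1, a_1 = -2, a_2 = 1, a_3 = -4/3, a_4 = 5/6, a_5 = -7/15.

a_(n+2) = [-2 (n+1) a_(n+1) + 2 a_n] / ((n+1)(n+2)); check: a_0 = -1, a_1 = -2, a_2 = 1, a_3 = -4/3, a_4 = 5/6, a_5 = -7/15


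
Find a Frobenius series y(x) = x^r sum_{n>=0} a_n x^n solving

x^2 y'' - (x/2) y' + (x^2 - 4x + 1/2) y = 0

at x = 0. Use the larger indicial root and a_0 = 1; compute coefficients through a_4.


Write in Frobenius form y'' + (p(x)/x) y' + (q(x)/x^2) y = 0:
  p(x) = -1/2,  q(x) = x^2 - 4x + 1/2.
Indicial equation: r(r-1) + (-1/2) r + (1/2) = 0 -> roots r_1 = 1, r_2 = 1/2.
Take r = r_1 = 1. Let y(x) = x^r sum_{n>=0} a_n x^n with a_0 = 1.
Substitute y = x^r sum a_n x^n and match x^{r+n}. The recurrence is
  D(n) a_n - 4 a_{n-1} + 1 a_{n-2} = 0,  where D(n) = (r+n)(r+n-1) + (-1/2)(r+n) + (1/2).
  a_n = [4 a_{n-1} - 1 a_{n-2}] / D(n).
Since the indicial polynomial factors as (r - r_1)(r - r_2), D(n) = (r_1 + n - r_1)(r_1 + n - r_2) = n(n + 1/2).
Evaluating step by step (a_0 = 1):
  n = 1: D(1) = 1(1 + 1/2) = 3/2; numerator = 4(1) = 4; a_1 = (4)/(3/2) = 8/3
  n = 2: D(2) = 2(2 + 1/2) = 5; numerator = 4(8/3) - 1(1) = 29/3; a_2 = (29/3)/(5) = 29/15
  n = 3: D(3) = 3(3 + 1/2) = 21/2; numerator = 4(29/15) - 1(8/3) = 76/15; a_3 = (76/15)/(21/2) = 152/315
  n = 4: D(4) = 4(4 + 1/2) = 18; numerator = 4(152/315) - 1(29/15) = -1/315; a_4 = (-1/315)/(18) = -1/5670

r = 1; a_0 = 1; a_1 = 8/3; a_2 = 29/15; a_3 = 152/315; a_4 = -1/5670


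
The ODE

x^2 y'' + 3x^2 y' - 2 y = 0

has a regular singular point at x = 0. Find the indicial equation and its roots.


Divide by x^2 to reach normal form y'' + P_1(x) y' + P_2(x) y = 0 with P_1(x) = 3 and P_2(x) = -2/x^2.
x = 0 is a singular point because the y-coefficient -2/x^2 has a pole at x = 0.
It is a regular singular point because x P_1(x) = p(x) = 3x and x^2 P_2(x) = q(x) = -2 are polynomials, hence analytic at x = 0.
p(0) = 0,  q(0) = -2.
Indicial equation: r(r-1) + p(0) r + q(0) = 0, i.e. r^2 + (p(0) - 1) r + q(0) = 0, i.e. r^2 - 1 r - 2 = 0.
Discriminant: (-1)^2 - 4(-2) = 9, so r = (1 ± 3)/2.
Solving: r_1 = 2, r_2 = -1.

indicial: r^2 - 1 r - 2 = 0; roots r_1 = 2, r_2 = -1


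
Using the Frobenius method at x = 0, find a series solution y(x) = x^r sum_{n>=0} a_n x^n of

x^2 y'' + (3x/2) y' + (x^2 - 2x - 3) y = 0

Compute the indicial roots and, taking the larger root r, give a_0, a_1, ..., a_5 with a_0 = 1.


Write in Frobenius form y'' + (p(x)/x) y' + (q(x)/x^2) y = 0:
  p(x) = 3/2,  q(x) = x^2 - 2x - 3.
Indicial equation: r(r-1) + (3/2) r + (-3) = 0 -> roots r_1 = 3/2, r_2 = -2.
Take r = r_1 = 3/2. Let y(x) = x^r sum_{n>=0} a_n x^n with a_0 = 1.
Substitute y = x^r sum a_n x^n and match x^{r+n}. The recurrence is
  D(n) a_n - 2 a_{n-1} + 1 a_{n-2} = 0,  where D(n) = (r+n)(r+n-1) + (3/2)(r+n) + (-3).
  a_n = [2 a_{n-1} - 1 a_{n-2}] / D(n).
Since the indicial polynomial factors as (r - r_1)(r - r_2), D(n) = (r_1 + n - r_1)(r_1 + n - r_2) = n(n + 7/2).
Evaluating step by step (a_0 = 1):
  n = 1: D(1) = 1(1 + 7/2) = 9/2; numerator = 2(1) = 2; a_1 = (2)/(9/2) = 4/9
  n = 2: D(2) = 2(2 + 7/2) = 11; numerator = 2(4/9) - 1(1) = -1/9; a_2 = (-1/9)/(11) = -1/99
  n = 3: D(3) = 3(3 + 7/2) = 39/2; numerator = 2(-1/99) - 1(4/9) = -46/99; a_3 = (-46/99)/(39/2) = -92/3861
  n = 4: D(4) = 4(4 + 7/2) = 30; numerator = 2(-92/3861) - 1(-1/99) = -145/3861; a_4 = (-145/3861)/(30) = -29/23166
  n = 5: D(5) = 5(5 + 7/2) = 85/2; numerator = 2(-29/23166) - 1(-92/3861) = 19/891; a_5 = (19/891)/(85/2) = 38/75735

r = 3/2; a_0 = 1; a_1 = 4/9; a_2 = -1/99; a_3 = -92/3861; a_4 = -29/23166; a_5 = 38/75735


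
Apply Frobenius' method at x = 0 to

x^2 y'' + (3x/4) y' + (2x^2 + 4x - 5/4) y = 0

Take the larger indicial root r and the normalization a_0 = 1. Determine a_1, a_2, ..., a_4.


Write in Frobenius form y'' + (p(x)/x) y' + (q(x)/x^2) y = 0:
  p(x) = 3/4,  q(x) = 2x^2 + 4x - 5/4.
Indicial equation: r(r-1) + (3/4) r + (-5/4) = 0 -> roots r_1 = 5/4, r_2 = -1.
Take r = r_1 = 5/4. Let y(x) = x^r sum_{n>=0} a_n x^n with a_0 = 1.
Substitute y = x^r sum a_n x^n and match x^{r+n}. The recurrence is
  D(n) a_n + 4 a_{n-1} + 2 a_{n-2} = 0,  where D(n) = (r+n)(r+n-1) + (3/4)(r+n) + (-5/4).
  a_n = [-4 a_{n-1} - 2 a_{n-2}] / D(n).
Since the indicial polynomial factors as (r - r_1)(r - r_2), D(n) = (r_1 + n - r_1)(r_1 + n - r_2) = n(n + 9/4).
Evaluating step by step (a_0 = 1):
  n = 1: D(1) = 1(1 + 9/4) = 13/4; numerator = -4(1) = -4; a_1 = (-4)/(13/4) = -16/13
  n = 2: D(2) = 2(2 + 9/4) = 17/2; numerator = -4(-16/13) - 2(1) = 38/13; a_2 = (38/13)/(17/2) = 76/221
  n = 3: D(3) = 3(3 + 9/4) = 63/4; numerator = -4(76/221) - 2(-16/13) = 240/221; a_3 = (240/221)/(63/4) = 320/4641
  n = 4: D(4) = 4(4 + 9/4) = 25; numerator = -4(320/4641) - 2(76/221) = -344/357; a_4 = (-344/357)/(25) = -344/8925

r = 5/4; a_0 = 1; a_1 = -16/13; a_2 = 76/221; a_3 = 320/4641; a_4 = -344/8925


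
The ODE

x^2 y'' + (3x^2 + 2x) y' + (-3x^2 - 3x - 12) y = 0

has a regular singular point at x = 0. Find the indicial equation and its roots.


Divide by x^2 to reach normal form y'' + P_1(x) y' + P_2(x) y = 0 with P_1(x) = 3 + 2/x and P_2(x) = -3 - 3/x - 12/x^2.
x = 0 is a singular point because the y'-coefficient 3 + 2/x has a pole at x = 0 and the y-coefficient -3 - 3/x - 12/x^2 has a pole at x = 0.
It is a regular singular point because x P_1(x) = p(x) = 3x + 2 and x^2 P_2(x) = q(x) = -3x^2 - 3x - 12 are polynomials, hence analytic at x = 0.
p(0) = 2,  q(0) = -12.
Indicial equation: r(r-1) + p(0) r + q(0) = 0, i.e. r^2 + (p(0) - 1) r + q(0) = 0, i.e. r^2 + 1 r - 12 = 0.
Discriminant: (1)^2 - 4(-12) = 49, so r = (-1 ± 7)/2.
Solving: r_1 = 3, r_2 = -4.

indicial: r^2 + 1 r - 12 = 0; roots r_1 = 3, r_2 = -4


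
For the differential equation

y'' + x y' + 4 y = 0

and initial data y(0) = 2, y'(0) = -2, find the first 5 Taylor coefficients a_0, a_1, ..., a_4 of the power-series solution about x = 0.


Ansatz: y(x) = sum_{n>=0} a_n x^n, so y'(x) = sum_{n>=1} n a_n x^(n-1) and y''(x) = sum_{n>=2} n(n-1) a_n x^(n-2).
Substitute into P(x) y'' + Q(x) y' + R(x) y = 0 with P(x) = 1, Q(x) = x, R(x) = 4, and match powers of x.
Initial conditions: a_0 = 2, a_1 = -2.
Setting the coefficient of each power of x to zero and solving order by order (substituting the coefficients already found):
  x^0: 2 a_2 + 4 a_0 = 0  ->  2 a_2 = -4 a_0 = -8  ->  a_2 = -4
  x^1: 6 a_3 + 5 a_1 = 0  ->  6 a_3 = -5 a_1 = 10  ->  a_3 = 5/3
  x^2: 12 a_4 + 6 a_2 = 0  ->  12 a_4 = -6 a_2 = 24  ->  a_4 = 2
Truncated series: y(x) = 2 - 2 x - 4 x^2 + (5/3) x^3 + 2 x^4 + O(x^5).

a_0 = 2; a_1 = -2; a_2 = -4; a_3 = 5/3; a_4 = 2


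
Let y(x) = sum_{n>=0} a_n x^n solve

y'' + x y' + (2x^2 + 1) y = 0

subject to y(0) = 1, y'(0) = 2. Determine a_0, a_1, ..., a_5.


Ansatz: y(x) = sum_{n>=0} a_n x^n, so y'(x) = sum_{n>=1} n a_n x^(n-1) and y''(x) = sum_{n>=2} n(n-1) a_n x^(n-2).
Substitute into P(x) y'' + Q(x) y' + R(x) y = 0 with P(x) = 1, Q(x) = x, R(x) = 2x^2 + 1, and match powers of x.
Initial conditions: a_0 = 1, a_1 = 2.
Setting the coefficient of each power of x to zero and solving order by order (substituting the coefficients already found):
  x^0: 2 a_2 + a_0 = 0  ->  2 a_2 = -a_0 = -1  ->  a_2 = -1/2
  x^1: 6 a_3 + 2 a_1 = 0  ->  6 a_3 = -2 a_1 = -4  ->  a_3 = -2/3
  x^2: 12 a_4 + 3 a_2 + 2 a_0 = 0  ->  12 a_4 = -3 a_2 - 2 a_0 = -1/2  ->  a_4 = -1/24
  x^3: 20 a_5 + 4 a_3 + 2 a_1 = 0  ->  20 a_5 = -4 a_3 - 2 a_1 = -4/3  ->  a_5 = -1/15
Truncated series: y(x) = 1 + 2 x - (1/2) x^2 - (2/3) x^3 - (1/24) x^4 - (1/15) x^5 + O(x^6).

a_0 = 1; a_1 = 2; a_2 = -1/2; a_3 = -2/3; a_4 = -1/24; a_5 = -1/15


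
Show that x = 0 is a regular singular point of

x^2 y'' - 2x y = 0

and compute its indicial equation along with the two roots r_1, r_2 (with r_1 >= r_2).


Divide by x^2 to reach normal form y'' + P_1(x) y' + P_2(x) y = 0 with P_1(x) = 0 and P_2(x) = -2/x.
x = 0 is a singular point because the y-coefficient -2/x has a pole at x = 0.
It is a regular singular point because x P_1(x) = p(x) = 0 and x^2 P_2(x) = q(x) = -2x are polynomials, hence analytic at x = 0.
p(0) = 0,  q(0) = 0.
Indicial equation: r(r-1) + p(0) r + q(0) = 0, i.e. r^2 + (p(0) - 1) r + q(0) = 0, i.e. r^2 - 1 r = 0.
Discriminant: (-1)^2 - 4(0) = 1, so r = (1 ± 1)/2.
Solving: r_1 = 1, r_2 = 0.

indicial: r^2 - 1 r = 0; roots r_1 = 1, r_2 = 0


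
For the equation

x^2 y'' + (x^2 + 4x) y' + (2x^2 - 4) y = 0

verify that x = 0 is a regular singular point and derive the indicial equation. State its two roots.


Divide by x^2 to reach normal form y'' + P_1(x) y' + P_2(x) y = 0 with P_1(x) = 1 + 4/x and P_2(x) = 2 - 4/x^2.
x = 0 is a singular point because the y'-coefficient 1 + 4/x has a pole at x = 0 and the y-coefficient 2 - 4/x^2 has a pole at x = 0.
It is a regular singular point because x P_1(x) = p(x) = x + 4 and x^2 P_2(x) = q(x) = 2x^2 - 4 are polynomials, hence analytic at x = 0.
p(0) = 4,  q(0) = -4.
Indicial equation: r(r-1) + p(0) r + q(0) = 0, i.e. r^2 + (p(0) - 1) r + q(0) = 0, i.e. r^2 + 3 r - 4 = 0.
Discriminant: (3)^2 - 4(-4) = 25, so r = (-3 ± 5)/2.
Solving: r_1 = 1, r_2 = -4.

indicial: r^2 + 3 r - 4 = 0; roots r_1 = 1, r_2 = -4


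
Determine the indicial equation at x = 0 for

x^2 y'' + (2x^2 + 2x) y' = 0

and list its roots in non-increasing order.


Divide by x^2 to reach normal form y'' + P_1(x) y' + P_2(x) y = 0 with P_1(x) = 2 + 2/x and P_2(x) = 0.
x = 0 is a singular point because the y'-coefficient 2 + 2/x has a pole at x = 0.
It is a regular singular point because x P_1(x) = p(x) = 2x + 2 and x^2 P_2(x) = q(x) = 0 are polynomials, hence analytic at x = 0.
p(0) = 2,  q(0) = 0.
Indicial equation: r(r-1) + p(0) r + q(0) = 0, i.e. r^2 + (p(0) - 1) r + q(0) = 0, i.e. r^2 + 1 r = 0.
Discriminant: (1)^2 - 4(0) = 1, so r = (-1 ± 1)/2.
Solving: r_1 = 0, r_2 = -1.

indicial: r^2 + 1 r = 0; roots r_1 = 0, r_2 = -1


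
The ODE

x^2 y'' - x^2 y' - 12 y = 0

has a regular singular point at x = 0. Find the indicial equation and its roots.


Divide by x^2 to reach normal form y'' + P_1(x) y' + P_2(x) y = 0 with P_1(x) = -1 and P_2(x) = -12/x^2.
x = 0 is a singular point because the y-coefficient -12/x^2 has a pole at x = 0.
It is a regular singular point because x P_1(x) = p(x) = -x and x^2 P_2(x) = q(x) = -12 are polynomials, hence analytic at x = 0.
p(0) = 0,  q(0) = -12.
Indicial equation: r(r-1) + p(0) r + q(0) = 0, i.e. r^2 + (p(0) - 1) r + q(0) = 0, i.e. r^2 - 1 r - 12 = 0.
Discriminant: (-1)^2 - 4(-12) = 49, so r = (1 ± 7)/2.
Solving: r_1 = 4, r_2 = -3.

indicial: r^2 - 1 r - 12 = 0; roots r_1 = 4, r_2 = -3


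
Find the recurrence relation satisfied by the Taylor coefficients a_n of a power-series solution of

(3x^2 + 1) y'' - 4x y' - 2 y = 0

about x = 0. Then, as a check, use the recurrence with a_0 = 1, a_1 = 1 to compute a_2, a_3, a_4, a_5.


Substitute y = sum_n a_n x^n.
(1 + 3 x^2) y'' contributes (n+2)(n+1) a_{n+2} + 3 n(n-1) a_n at x^n.
-4 x y'(x) contributes -4 n a_n at x^n.
-2 y(x) contributes -2 a_n at x^n.
Matching x^n: (n+2)(n+1) a_{n+2} + (3 n(n-1) - 4 n - 2) a_n = 0.
Thus a_{n+2} = (-3 n(n-1) + 4 n + 2) / ((n+1)(n+2)) * a_n.

Check with a_0 = 1, a_1 = 1 (apply the recurrence for n = 0, 1, 2, 3): a_0 = 1, a_1 = 1, a_2 = 1, a_3 = 1, a_4 = 1/3, a_5 = -1/5.

a_(n+2) = (-3 n(n-1) + 4 n + 2) / ((n+1)(n+2)) * a_n; check: a_0 = 1, a_1 = 1, a_2 = 1, a_3 = 1, a_4 = 1/3, a_5 = -1/5
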